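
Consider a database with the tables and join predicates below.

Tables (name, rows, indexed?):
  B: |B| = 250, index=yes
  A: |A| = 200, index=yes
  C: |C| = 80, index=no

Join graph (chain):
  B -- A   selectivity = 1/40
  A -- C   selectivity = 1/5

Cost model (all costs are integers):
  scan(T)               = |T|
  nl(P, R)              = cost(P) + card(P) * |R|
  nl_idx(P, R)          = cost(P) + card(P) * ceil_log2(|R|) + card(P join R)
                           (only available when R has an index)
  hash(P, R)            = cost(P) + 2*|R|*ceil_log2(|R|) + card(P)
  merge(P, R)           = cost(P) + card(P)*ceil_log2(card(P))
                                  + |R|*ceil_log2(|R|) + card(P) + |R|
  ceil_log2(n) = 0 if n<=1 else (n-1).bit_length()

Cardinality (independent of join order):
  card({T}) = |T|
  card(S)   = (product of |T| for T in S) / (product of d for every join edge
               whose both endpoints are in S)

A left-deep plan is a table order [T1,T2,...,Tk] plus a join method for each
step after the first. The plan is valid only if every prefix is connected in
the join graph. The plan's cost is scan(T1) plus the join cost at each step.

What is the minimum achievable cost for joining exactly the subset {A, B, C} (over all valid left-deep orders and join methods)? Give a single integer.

5420

Selinger DP over subsets of {A,B,C}:
  {B}: scan cost=250, card=250
  {A}: scan cost=200, card=200
  {C}: scan cost=80, card=80
  {AB}: card=1250; try (B,nl_idx)→3050, (A,nl_idx)→3500, (A,hash)→3700, (B,merge)→4250, (A,merge)→4300, (B,hash)→4400 …(+2); best=3050 via (B,nl_idx)
  {AC}: card=3200; try (C,hash)→1520, (A,merge)→2520, (C,merge)→2640, (A,hash)→3360, (A,nl_idx)→3920, (A,nl)→16080 …(+1); best=1520 via (C,hash)
  {ABC}: card=20000; try (C,hash)→5420, (B,hash)→8720, (C,merge)→18690, (B,merge)→45370, (B,nl_idx)→47120, (C,nl)→103050 …(+1); best=5420 via (C,hash)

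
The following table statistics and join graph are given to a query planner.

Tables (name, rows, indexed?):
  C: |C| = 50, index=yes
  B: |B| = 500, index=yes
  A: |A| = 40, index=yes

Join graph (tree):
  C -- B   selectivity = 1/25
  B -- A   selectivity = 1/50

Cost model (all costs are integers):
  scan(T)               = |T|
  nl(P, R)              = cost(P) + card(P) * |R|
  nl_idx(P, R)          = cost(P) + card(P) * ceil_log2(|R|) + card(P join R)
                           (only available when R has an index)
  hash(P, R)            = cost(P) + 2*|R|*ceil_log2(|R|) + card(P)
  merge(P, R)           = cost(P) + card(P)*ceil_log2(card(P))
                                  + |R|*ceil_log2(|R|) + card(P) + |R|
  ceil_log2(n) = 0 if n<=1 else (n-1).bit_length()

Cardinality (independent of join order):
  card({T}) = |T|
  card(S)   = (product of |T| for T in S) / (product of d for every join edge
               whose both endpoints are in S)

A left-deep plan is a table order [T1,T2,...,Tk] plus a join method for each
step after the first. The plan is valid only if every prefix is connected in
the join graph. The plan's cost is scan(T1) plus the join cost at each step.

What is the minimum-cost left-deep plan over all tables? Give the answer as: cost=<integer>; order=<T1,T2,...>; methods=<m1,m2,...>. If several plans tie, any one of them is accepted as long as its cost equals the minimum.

cost=1800; order=A,B,C; methods=nl_idx,hash

Selinger DP (subsets sized 1..n):
  {C}: scan cost=50, card=50
  {B}: scan cost=500, card=500
  {A}: scan cost=40, card=40
  {BC}: card=1000; try (B,nl_idx)→1500, (C,hash)→1600, (C,nl_idx)→4500, (B,merge)→5400, (C,merge)→5850, (B,hash)→9100 …(+2); best=1500 via (B,nl_idx)
  {AB}: card=400; try (B,nl_idx)→800, (A,hash)→1480, (A,nl_idx)→3900, (B,merge)→5320, (A,merge)→5780, (B,hash)→9080 …(+2); best=800 via (B,nl_idx)
  {ABC}: card=800; try (C,hash)→1800, (A,hash)→2980, (C,nl_idx)→4000, (C,merge)→5150, (A,nl_idx)→8300, (A,merge)→12780 …(+2); best=1800 via (C,hash)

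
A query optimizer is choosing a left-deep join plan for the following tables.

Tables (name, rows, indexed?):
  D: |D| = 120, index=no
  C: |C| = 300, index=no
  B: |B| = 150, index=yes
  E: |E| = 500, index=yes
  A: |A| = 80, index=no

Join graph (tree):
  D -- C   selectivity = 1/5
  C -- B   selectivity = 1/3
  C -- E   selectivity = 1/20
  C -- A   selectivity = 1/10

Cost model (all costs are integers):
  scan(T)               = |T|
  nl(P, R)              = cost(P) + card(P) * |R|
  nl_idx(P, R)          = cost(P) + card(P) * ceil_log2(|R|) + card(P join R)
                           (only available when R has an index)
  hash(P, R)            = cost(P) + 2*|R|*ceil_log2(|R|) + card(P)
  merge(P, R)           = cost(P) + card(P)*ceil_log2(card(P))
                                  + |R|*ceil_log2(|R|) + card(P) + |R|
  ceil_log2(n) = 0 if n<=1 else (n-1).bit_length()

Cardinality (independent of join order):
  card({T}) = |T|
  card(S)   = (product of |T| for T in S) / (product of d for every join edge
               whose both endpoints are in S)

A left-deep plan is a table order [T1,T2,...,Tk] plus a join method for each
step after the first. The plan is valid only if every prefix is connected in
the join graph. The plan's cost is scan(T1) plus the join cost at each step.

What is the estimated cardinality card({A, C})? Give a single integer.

2400

Tables in S: A(80), C(300)
Edges inside S: C-A(d=10)
numerator = 80 * 300 = 24000
denominator = 10 = 10
card(S) = 24000 / 10 = 2400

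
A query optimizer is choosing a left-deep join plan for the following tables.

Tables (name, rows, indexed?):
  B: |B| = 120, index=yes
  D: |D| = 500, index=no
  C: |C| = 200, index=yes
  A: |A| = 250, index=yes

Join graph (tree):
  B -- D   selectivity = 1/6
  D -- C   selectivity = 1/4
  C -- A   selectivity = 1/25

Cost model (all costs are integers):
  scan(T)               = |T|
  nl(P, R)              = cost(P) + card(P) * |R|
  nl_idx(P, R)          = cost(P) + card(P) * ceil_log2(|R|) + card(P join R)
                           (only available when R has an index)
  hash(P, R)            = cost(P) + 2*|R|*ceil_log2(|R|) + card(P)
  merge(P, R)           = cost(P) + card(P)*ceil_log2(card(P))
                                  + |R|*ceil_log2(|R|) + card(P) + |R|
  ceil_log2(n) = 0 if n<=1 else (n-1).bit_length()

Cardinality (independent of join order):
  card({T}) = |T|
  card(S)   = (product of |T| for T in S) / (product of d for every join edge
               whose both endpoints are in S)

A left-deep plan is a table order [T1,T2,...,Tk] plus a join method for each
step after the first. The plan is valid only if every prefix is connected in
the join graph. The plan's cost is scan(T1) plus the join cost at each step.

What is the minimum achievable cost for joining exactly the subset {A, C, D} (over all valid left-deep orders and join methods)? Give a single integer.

14700

Selinger DP over subsets of {A,C,D}:
  {D}: scan cost=500, card=500
  {C}: scan cost=200, card=200
  {A}: scan cost=250, card=250
  {CD}: card=25000; try (C,hash)→4200, (D,merge)→7000, (C,merge)→7300, (D,hash)→9400, (C,nl_idx)→29500, (D,nl)→100200 …(+1); best=4200 via (C,hash)
  {AC}: card=2000; try (C,hash)→3700, (A,nl_idx)→3800, (C,nl_idx)→4250, (A,merge)→4250, (C,merge)→4300, (A,hash)→4400 …(+2); best=3700 via (C,hash)
  {ACD}: card=250000; try (D,hash)→14700, (D,merge)→32700, (A,hash)→33200, (A,merge)→406450, (A,nl_idx)→454200, (D,nl)→1003700 …(+1); best=14700 via (D,hash)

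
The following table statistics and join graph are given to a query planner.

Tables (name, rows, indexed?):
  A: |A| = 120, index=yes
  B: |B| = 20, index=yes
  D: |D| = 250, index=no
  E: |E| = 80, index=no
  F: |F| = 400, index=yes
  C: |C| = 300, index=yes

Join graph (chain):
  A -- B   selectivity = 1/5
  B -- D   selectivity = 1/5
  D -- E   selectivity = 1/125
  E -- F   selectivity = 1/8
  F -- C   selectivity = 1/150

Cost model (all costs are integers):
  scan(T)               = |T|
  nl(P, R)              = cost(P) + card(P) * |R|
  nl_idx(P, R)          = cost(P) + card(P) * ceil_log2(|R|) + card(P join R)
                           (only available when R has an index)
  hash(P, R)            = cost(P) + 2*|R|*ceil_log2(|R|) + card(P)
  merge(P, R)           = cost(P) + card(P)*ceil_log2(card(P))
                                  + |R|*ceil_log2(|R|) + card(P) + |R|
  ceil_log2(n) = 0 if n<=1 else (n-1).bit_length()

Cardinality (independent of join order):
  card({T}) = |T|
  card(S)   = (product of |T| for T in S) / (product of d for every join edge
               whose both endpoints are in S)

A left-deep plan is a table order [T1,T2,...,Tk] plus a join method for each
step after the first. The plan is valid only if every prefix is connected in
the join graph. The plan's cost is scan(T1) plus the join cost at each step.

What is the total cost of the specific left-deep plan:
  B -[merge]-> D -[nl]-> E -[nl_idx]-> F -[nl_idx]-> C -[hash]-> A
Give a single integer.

537830

step 1: scan B: cost=20, card=20
step 2: join D via merge
    card(P join D) = 20*250/(5) = 1000
    cost = 20 + 20*5 + 250*8 + 20 + 250 = 2390
step 3: join E via nl
    card(P join E) = 1000*80/(125) = 640
    cost = 2390 + 1000*80 = 82390
step 4: join F via nl_idx
    card(P join F) = 640*400/(8) = 32000
    cost = 82390 + 640*9 + 32000 = 120150
step 5: join C via nl_idx
    card(P join C) = 32000*300/(150) = 64000
    cost = 120150 + 32000*9 + 64000 = 472150
step 6: join A via hash
    card(P join A) = 64000*120/(5) = 1536000
    cost = 472150 + 2*120*7 + 64000 = 537830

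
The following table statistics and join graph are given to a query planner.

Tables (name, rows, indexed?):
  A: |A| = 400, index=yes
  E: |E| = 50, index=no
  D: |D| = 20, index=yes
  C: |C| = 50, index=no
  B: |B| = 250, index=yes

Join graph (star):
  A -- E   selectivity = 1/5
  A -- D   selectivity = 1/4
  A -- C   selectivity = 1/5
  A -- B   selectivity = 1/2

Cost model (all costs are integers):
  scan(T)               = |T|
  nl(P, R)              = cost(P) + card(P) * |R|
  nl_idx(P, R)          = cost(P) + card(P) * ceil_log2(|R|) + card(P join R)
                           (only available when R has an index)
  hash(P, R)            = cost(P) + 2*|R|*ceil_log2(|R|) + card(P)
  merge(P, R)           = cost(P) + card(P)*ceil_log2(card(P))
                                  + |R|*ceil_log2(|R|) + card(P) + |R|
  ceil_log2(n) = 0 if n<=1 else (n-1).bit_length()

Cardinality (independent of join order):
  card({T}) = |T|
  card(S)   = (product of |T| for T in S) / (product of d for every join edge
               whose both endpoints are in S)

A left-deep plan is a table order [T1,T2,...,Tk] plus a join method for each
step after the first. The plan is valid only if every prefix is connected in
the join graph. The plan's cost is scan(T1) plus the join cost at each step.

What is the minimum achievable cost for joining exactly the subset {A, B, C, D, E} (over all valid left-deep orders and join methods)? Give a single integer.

Selinger DP over subsets of {A,B,C,D,E}:
  {A}: scan cost=400, card=400
  {E}: scan cost=50, card=50
  {D}: scan cost=20, card=20
  {C}: scan cost=50, card=50
  {B}: scan cost=250, card=250
  {AE}: card=4000; try (E,hash)→1400, (A,merge)→4400, (A,nl_idx)→4500, (E,merge)→4750, (A,hash)→7300, (A,nl)→20050 …(+1); best=1400 via (E,hash)
  {AD}: card=2000; try (D,hash)→1000, (A,nl_idx)→2200, (A,merge)→4140, (D,nl_idx)→4400, (D,merge)→4520, (A,hash)→7240 …(+2); best=1000 via (D,hash)
  {AC}: card=4000; try (C,hash)→1400, (A,merge)→4400, (A,nl_idx)→4500, (C,merge)→4750, (A,hash)→7300, (A,nl)→20050 …(+1); best=1400 via (C,hash)
  {AB}: card=50000; try (B,hash)→4800, (A,merge)→6500, (B,merge)→6650, (A,hash)→7700, (A,nl_idx)→52500, (B,nl_idx)→53600 …(+2); best=4800 via (B,hash)
  {ADE}: card=20000; try (E,hash)→3600, (D,hash)→5600, (E,merge)→25350, (D,nl_idx)→41400, (D,merge)→53520, (D,nl)→81400 …(+1); best=3600 via (E,hash)
  {ACE}: card=40000; try (E,hash)→6000, (C,hash)→6000, (E,merge)→53750, (C,merge)→53750, (E,nl)→201400, (C,nl)→201400; best=6000 via (E,hash)
  {ABE}: card=500000; try (B,hash)→9400, (E,hash)→55400, (B,merge)→55650, (B,nl_idx)→533400, (E,merge)→855150, (B,nl)→1001400 …(+1); best=9400 via (B,hash)
  {ACD}: card=20000; try (C,hash)→3600, (D,hash)→5600, (C,merge)→25350, (D,nl_idx)→41400, (D,merge)→53520, (D,nl)→81400 …(+1); best=3600 via (C,hash)
  {ABD}: card=250000; try (B,hash)→7000, (B,merge)→27250, (D,hash)→55000, (B,nl_idx)→267000, (B,nl)→501000, (D,nl_idx)→504800 …(+2); best=7000 via (B,hash)
  {ABC}: card=500000; try (B,hash)→9400, (C,hash)→55400, (B,merge)→55650, (B,nl_idx)→533400, (C,merge)→855150, (B,nl)→1001400 …(+1); best=9400 via (B,hash)
  {ACDE}: card=200000; try (E,hash)→24200, (C,hash)→24200, (D,hash)→46200, (E,merge)→323950, (C,merge)→323950, (D,nl_idx)→406000 …(+4); best=24200 via (E,hash)
  {ABDE}: card=2500000; try (B,hash)→27600, (E,hash)→257600, (B,merge)→325850, (D,hash)→509600, (B,nl_idx)→2663600, (E,merge)→4757350 …(+5); best=27600 via (B,hash)
  {ABCE}: card=5000000; try (B,hash)→50000, (E,hash)→510000, (C,hash)→510000, (B,merge)→688250, (B,nl_idx)→5326000, (B,nl)→10006000 …(+4); best=50000 via (B,hash)
  {ABCD}: card=2500000; try (B,hash)→27600, (C,hash)→257600, (B,merge)→325850, (D,hash)→509600, (B,nl_idx)→2663600, (C,merge)→4757350 …(+5); best=27600 via (B,hash)
  {ABCDE}: card=25000000; try (B,hash)→228200, (E,hash)→2528200, (C,hash)→2528200, (B,merge)→3826450, (D,hash)→5050200, (B,nl_idx)→26624200 …(+8); best=228200 via (B,hash)

228200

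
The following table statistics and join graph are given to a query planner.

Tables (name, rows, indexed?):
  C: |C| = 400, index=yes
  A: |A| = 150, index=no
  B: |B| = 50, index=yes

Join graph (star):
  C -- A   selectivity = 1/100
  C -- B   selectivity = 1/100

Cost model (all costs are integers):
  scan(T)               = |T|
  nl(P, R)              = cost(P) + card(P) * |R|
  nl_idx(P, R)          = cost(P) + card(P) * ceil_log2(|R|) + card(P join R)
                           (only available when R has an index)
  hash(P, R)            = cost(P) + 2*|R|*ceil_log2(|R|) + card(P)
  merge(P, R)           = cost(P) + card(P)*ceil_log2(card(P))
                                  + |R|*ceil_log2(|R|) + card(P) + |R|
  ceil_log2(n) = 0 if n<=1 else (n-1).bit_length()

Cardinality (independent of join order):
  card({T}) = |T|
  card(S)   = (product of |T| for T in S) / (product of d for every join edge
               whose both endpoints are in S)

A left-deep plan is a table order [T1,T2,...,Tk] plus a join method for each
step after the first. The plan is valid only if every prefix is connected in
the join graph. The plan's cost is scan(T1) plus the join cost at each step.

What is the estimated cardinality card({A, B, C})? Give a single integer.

Tables in S: A(150), B(50), C(400)
Edges inside S: C-A(d=100), C-B(d=100)
numerator = 150 * 50 * 400 = 3000000
denominator = 100 * 100 = 10000
card(S) = 3000000 / 10000 = 300

300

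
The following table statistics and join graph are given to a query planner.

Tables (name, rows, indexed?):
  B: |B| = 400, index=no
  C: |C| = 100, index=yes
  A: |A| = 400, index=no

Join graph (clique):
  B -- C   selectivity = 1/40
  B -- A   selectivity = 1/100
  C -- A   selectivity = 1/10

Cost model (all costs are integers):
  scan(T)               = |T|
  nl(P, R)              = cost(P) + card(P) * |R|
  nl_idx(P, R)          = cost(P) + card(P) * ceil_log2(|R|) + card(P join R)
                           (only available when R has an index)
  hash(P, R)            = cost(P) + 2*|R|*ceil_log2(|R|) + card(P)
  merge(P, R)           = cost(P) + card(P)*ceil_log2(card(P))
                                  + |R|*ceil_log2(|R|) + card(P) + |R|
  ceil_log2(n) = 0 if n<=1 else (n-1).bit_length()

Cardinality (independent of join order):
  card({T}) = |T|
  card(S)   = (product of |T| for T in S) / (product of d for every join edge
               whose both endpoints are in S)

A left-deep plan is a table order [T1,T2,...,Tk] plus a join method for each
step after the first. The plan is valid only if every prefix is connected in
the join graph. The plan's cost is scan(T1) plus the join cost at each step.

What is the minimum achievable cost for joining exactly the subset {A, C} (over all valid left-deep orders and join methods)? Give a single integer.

2200

Selinger DP over subsets of {A,C}:
  {C}: scan cost=100, card=100
  {A}: scan cost=400, card=400
  {AC}: card=4000; try (C,hash)→2200, (A,merge)→4900, (C,merge)→5200, (C,nl_idx)→7200, (A,hash)→7400, (A,nl)→40100 …(+1); best=2200 via (C,hash)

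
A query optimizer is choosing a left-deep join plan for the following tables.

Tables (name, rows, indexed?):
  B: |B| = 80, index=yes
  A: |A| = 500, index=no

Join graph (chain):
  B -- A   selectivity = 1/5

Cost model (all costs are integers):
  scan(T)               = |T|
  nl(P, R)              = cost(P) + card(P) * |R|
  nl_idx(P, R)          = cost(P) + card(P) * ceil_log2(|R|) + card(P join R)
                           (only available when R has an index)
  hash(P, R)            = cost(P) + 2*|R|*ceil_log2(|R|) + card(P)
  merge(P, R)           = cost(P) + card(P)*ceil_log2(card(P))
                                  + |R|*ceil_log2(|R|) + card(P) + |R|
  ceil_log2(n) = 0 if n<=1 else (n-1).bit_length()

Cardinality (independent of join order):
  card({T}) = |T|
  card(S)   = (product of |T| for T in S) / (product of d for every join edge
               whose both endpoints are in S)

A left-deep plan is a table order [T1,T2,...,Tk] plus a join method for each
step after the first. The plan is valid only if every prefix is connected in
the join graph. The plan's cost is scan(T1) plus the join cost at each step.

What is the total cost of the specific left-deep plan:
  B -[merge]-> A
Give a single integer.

step 1: scan B: cost=80, card=80
step 2: join A via merge
    card(P join A) = 80*500/(5) = 8000
    cost = 80 + 80*7 + 500*9 + 80 + 500 = 5720

5720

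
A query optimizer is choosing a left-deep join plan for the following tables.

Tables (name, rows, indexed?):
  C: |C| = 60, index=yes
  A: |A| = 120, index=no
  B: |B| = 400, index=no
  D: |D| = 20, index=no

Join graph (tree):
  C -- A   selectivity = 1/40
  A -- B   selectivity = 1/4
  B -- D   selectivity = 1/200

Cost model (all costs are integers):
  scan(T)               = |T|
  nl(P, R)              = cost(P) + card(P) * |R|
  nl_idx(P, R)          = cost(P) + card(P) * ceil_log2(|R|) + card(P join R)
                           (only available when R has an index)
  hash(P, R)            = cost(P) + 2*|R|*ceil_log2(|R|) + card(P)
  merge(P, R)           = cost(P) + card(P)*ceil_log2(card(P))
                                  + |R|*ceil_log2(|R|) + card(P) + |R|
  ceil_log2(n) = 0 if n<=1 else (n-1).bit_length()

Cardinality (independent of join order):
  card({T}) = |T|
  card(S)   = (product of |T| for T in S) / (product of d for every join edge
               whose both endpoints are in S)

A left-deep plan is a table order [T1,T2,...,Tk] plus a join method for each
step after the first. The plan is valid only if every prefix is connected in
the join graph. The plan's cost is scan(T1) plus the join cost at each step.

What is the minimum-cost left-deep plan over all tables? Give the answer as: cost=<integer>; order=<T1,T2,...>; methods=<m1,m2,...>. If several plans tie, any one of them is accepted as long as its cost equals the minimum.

Selinger DP (subsets sized 1..n):
  {C}: scan cost=60, card=60
  {A}: scan cost=120, card=120
  {B}: scan cost=400, card=400
  {D}: scan cost=20, card=20
  {AC}: card=180; try (C,hash)→960, (C,nl_idx)→1020, (A,merge)→1440, (C,merge)→1500, (A,hash)→1800, (A,nl)→7260 …(+1); best=960 via (C,hash)
  {AB}: card=12000; try (A,hash)→2480, (B,merge)→5080, (A,merge)→5360, (B,hash)→7440, (B,nl)→48120, (A,nl)→48400; best=2480 via (A,hash)
  {BD}: card=40; try (D,hash)→1000, (B,merge)→4140, (D,merge)→4520, (B,hash)→7240, (B,nl)→8020, (D,nl)→8400; best=1000 via (D,hash)
  {ABC}: card=18000; try (B,merge)→6580, (B,hash)→8340, (C,hash)→15200, (B,nl)→72960, (C,nl_idx)→92480, (C,merge)→182900 …(+1); best=6580 via (B,merge)
  {ABD}: card=1200; try (A,merge)→2240, (A,hash)→2720, (A,nl)→5800, (D,hash)→14680, (D,merge)→182600, (D,nl)→242480; best=2240 via (A,merge)
  {ABCD}: card=1800; try (C,hash)→4160, (C,nl_idx)→11240, (C,merge)→17060, (D,hash)→24780, (C,nl)→74240, (D,merge)→294700 …(+1); best=4160 via (C,hash)

cost=4160; order=B,D,A,C; methods=hash,merge,hash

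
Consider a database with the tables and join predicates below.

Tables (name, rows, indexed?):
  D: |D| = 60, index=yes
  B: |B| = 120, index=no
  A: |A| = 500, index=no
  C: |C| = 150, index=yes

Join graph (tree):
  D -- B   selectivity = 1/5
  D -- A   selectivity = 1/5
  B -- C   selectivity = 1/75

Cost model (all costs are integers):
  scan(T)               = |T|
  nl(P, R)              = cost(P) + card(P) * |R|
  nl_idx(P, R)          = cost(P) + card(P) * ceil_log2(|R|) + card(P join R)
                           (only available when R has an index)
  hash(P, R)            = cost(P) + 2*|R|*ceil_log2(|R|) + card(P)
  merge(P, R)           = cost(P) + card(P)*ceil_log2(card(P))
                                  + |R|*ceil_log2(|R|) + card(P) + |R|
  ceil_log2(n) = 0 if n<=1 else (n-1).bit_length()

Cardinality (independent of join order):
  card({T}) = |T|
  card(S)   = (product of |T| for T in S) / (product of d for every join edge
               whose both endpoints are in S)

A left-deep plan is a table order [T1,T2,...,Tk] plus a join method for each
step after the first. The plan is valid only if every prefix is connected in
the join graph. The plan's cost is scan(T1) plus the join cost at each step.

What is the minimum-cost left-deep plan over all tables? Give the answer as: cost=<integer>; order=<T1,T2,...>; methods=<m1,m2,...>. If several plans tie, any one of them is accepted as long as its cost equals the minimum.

Selinger DP (subsets sized 1..n):
  {D}: scan cost=60, card=60
  {B}: scan cost=120, card=120
  {A}: scan cost=500, card=500
  {C}: scan cost=150, card=150
  {BD}: card=1440; try (D,hash)→960, (B,merge)→1440, (D,merge)→1500, (B,hash)→1800, (D,nl_idx)→2280, (B,nl)→7260 …(+1); best=960 via (D,hash)
  {AD}: card=6000; try (D,hash)→1720, (A,merge)→5480, (D,merge)→5920, (A,hash)→9120, (D,nl_idx)→9500, (A,nl)→30060 …(+1); best=1720 via (D,hash)
  {BC}: card=240; try (C,nl_idx)→1320, (B,hash)→1980, (C,merge)→2430, (B,merge)→2460, (C,hash)→2640, (C,nl)→18120 …(+1); best=1320 via (C,nl_idx)
  {ABD}: card=144000; try (B,hash)→9400, (A,hash)→11400, (A,merge)→23240, (B,merge)→86680, (A,nl)→720960, (B,nl)→721720; best=9400 via (B,hash)
  {BCD}: card=2880; try (D,hash)→2280, (D,merge)→3900, (C,hash)→4800, (D,nl_idx)→5640, (C,nl_idx)→15360, (D,nl)→15720 …(+2); best=2280 via (D,hash)
  {ABCD}: card=288000; try (A,hash)→14160, (A,merge)→44720, (C,hash)→155800, (A,nl)→1442280, (C,nl_idx)→1449400, (C,merge)→2746750 …(+1); best=14160 via (A,hash)

cost=14160; order=B,C,D,A; methods=nl_idx,hash,hash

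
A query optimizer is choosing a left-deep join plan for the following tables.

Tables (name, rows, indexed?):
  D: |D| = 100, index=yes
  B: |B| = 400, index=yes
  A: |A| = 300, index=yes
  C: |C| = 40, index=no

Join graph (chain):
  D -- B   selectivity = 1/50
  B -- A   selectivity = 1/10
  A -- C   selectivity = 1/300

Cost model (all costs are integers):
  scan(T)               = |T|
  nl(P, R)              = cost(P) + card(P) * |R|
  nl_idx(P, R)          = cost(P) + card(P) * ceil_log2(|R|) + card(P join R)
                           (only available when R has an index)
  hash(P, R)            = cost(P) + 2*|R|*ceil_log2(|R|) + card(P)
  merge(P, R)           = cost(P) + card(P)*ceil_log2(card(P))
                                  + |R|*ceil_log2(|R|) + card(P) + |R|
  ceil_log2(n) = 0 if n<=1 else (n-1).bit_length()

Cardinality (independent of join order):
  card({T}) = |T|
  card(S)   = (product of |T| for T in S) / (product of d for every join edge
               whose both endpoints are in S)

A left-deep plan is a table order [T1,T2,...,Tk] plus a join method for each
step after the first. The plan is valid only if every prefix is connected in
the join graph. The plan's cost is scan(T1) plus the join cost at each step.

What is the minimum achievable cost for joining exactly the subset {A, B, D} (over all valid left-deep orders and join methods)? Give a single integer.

Selinger DP over subsets of {A,B,D}:
  {D}: scan cost=100, card=100
  {B}: scan cost=400, card=400
  {A}: scan cost=300, card=300
  {BD}: card=800; try (B,nl_idx)→1800, (D,hash)→2200, (D,nl_idx)→4000, (B,merge)→4900, (D,merge)→5200, (B,hash)→7400 …(+2); best=1800 via (B,nl_idx)
  {AB}: card=12000; try (A,hash)→6200, (B,merge)→7300, (A,merge)→7400, (B,hash)→7800, (B,nl_idx)→15000, (A,nl_idx)→16000 …(+2); best=6200 via (A,hash)
  {ABD}: card=24000; try (A,hash)→8000, (A,merge)→13600, (D,hash)→19600, (A,nl_idx)→33000, (D,nl_idx)→114200, (D,merge)→187000 …(+2); best=8000 via (A,hash)

8000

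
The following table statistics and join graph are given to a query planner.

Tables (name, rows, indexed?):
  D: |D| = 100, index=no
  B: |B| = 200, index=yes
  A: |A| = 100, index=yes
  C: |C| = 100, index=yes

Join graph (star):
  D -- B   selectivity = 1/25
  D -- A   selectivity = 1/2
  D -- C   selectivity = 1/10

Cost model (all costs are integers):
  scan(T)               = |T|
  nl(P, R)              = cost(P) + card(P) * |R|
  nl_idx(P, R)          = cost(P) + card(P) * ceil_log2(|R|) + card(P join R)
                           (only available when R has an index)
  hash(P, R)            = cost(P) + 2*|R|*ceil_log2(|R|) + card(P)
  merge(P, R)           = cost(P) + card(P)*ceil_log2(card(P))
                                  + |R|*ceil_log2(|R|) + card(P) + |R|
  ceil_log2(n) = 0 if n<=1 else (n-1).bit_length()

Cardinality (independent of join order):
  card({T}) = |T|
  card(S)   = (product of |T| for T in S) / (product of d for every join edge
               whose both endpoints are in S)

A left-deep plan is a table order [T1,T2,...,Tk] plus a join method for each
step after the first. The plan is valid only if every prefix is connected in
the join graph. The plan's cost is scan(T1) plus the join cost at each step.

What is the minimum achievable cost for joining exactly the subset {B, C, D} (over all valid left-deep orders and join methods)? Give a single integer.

3900

Selinger DP over subsets of {B,C,D}:
  {D}: scan cost=100, card=100
  {B}: scan cost=200, card=200
  {C}: scan cost=100, card=100
  {BD}: card=800; try (B,nl_idx)→1700, (D,hash)→1800, (B,merge)→2700, (D,merge)→2800, (B,hash)→3400, (B,nl)→20100 …(+1); best=1700 via (B,nl_idx)
  {CD}: card=1000; try (D,hash)→1600, (C,hash)→1600, (D,merge)→1700, (C,merge)→1700, (C,nl_idx)→1800, (D,nl)→10100 …(+1); best=1600 via (D,hash)
  {BCD}: card=8000; try (C,hash)→3900, (B,hash)→5800, (C,merge)→11300, (B,merge)→14400, (C,nl_idx)→15300, (B,nl_idx)→17600 …(+2); best=3900 via (C,hash)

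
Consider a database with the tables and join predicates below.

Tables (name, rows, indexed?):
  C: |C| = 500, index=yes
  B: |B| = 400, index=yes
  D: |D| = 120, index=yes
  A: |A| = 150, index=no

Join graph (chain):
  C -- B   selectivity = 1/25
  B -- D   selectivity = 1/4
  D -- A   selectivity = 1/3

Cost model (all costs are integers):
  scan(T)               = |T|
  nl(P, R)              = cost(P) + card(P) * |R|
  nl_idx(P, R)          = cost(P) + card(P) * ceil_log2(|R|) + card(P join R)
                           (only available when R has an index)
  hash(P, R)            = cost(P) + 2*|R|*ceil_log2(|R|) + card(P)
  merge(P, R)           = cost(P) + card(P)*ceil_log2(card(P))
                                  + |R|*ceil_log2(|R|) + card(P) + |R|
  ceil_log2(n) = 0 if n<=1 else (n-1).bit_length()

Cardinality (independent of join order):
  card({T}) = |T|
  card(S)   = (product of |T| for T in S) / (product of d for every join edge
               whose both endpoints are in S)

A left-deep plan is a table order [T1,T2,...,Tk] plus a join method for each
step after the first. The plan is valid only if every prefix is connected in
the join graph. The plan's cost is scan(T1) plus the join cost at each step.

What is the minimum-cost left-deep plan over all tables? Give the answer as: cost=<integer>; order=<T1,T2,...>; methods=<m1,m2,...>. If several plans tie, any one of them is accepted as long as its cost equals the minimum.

cost=260280; order=C,B,D,A; methods=hash,hash,hash

Selinger DP (subsets sized 1..n):
  {C}: scan cost=500, card=500
  {B}: scan cost=400, card=400
  {D}: scan cost=120, card=120
  {A}: scan cost=150, card=150
  {BC}: card=8000; try (B,hash)→8200, (C,merge)→9400, (B,merge)→9500, (C,hash)→9800, (C,nl_idx)→12000, (B,nl_idx)→13000 …(+2); best=8200 via (B,hash)
  {BD}: card=12000; try (D,hash)→2480, (B,merge)→5080, (D,merge)→5360, (B,hash)→7440, (B,nl_idx)→13200, (D,nl_idx)→15200 …(+2); best=2480 via (D,hash)
  {AD}: card=6000; try (D,hash)→1980, (A,merge)→2430, (D,merge)→2460, (A,hash)→2640, (D,nl_idx)→7200, (A,nl)→18120 …(+1); best=1980 via (D,hash)
  {BCD}: card=240000; try (D,hash)→17880, (C,hash)→23480, (D,merge)→121160, (C,merge)→187480, (D,nl_idx)→304200, (C,nl_idx)→350480 …(+2); best=17880 via (D,hash)
  {ABD}: card=600000; try (B,hash)→15180, (A,hash)→16880, (B,merge)→89980, (A,merge)→183830, (B,nl_idx)→655980, (A,nl)→1802480 …(+1); best=15180 via (B,hash)
  {ABCD}: card=12000000; try (A,hash)→260280, (C,hash)→624180, (A,merge)→4579230, (C,merge)→12620180, (C,nl_idx)→17415180, (A,nl)→36017880 …(+1); best=260280 via (A,hash)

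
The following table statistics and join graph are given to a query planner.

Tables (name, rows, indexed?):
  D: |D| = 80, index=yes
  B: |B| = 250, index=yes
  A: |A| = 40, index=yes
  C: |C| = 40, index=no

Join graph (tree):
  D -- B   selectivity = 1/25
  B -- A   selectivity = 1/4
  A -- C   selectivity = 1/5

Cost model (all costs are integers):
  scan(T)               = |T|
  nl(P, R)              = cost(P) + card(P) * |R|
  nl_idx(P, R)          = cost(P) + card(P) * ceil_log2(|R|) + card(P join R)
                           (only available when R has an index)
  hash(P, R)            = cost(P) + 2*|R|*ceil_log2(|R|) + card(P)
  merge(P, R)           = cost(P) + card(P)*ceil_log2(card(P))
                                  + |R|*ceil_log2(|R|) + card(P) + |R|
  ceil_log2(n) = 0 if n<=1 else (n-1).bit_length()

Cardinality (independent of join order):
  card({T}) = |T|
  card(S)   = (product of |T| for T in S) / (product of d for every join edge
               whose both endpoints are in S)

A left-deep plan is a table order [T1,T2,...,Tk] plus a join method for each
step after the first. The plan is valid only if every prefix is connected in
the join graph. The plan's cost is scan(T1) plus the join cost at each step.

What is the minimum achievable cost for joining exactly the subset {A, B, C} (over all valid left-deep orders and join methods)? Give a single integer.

3960

Selinger DP over subsets of {A,B,C}:
  {B}: scan cost=250, card=250
  {A}: scan cost=40, card=40
  {C}: scan cost=40, card=40
  {AB}: card=2500; try (A,hash)→980, (B,merge)→2570, (A,merge)→2780, (B,nl_idx)→2860, (B,hash)→4080, (A,nl_idx)→4250 …(+2); best=980 via (A,hash)
  {AC}: card=320; try (C,hash)→560, (A,hash)→560, (C,merge)→600, (A,merge)→600, (A,nl_idx)→600, (C,nl)→1640 …(+1); best=560 via (C,hash)
  {ABC}: card=20000; try (C,hash)→3960, (B,hash)→4880, (B,merge)→6010, (B,nl_idx)→23120, (C,merge)→33760, (B,nl)→80560 …(+1); best=3960 via (C,hash)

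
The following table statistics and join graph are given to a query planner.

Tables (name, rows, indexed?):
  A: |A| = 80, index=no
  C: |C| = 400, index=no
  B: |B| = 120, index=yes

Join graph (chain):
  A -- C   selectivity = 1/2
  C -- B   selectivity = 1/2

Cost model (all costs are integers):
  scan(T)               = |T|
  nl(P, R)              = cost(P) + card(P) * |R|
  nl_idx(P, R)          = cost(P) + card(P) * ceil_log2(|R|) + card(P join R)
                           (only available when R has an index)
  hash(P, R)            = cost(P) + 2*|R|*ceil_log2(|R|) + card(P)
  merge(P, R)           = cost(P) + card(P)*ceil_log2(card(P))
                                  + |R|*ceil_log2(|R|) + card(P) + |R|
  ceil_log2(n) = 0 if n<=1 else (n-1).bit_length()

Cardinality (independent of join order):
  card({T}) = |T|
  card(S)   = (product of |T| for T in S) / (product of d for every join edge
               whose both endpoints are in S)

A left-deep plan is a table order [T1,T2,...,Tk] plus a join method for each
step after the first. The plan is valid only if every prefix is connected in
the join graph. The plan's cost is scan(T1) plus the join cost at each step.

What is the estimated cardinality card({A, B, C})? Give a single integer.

960000

Tables in S: A(80), B(120), C(400)
Edges inside S: A-C(d=2), C-B(d=2)
numerator = 80 * 120 * 400 = 3840000
denominator = 2 * 2 = 4
card(S) = 3840000 / 4 = 960000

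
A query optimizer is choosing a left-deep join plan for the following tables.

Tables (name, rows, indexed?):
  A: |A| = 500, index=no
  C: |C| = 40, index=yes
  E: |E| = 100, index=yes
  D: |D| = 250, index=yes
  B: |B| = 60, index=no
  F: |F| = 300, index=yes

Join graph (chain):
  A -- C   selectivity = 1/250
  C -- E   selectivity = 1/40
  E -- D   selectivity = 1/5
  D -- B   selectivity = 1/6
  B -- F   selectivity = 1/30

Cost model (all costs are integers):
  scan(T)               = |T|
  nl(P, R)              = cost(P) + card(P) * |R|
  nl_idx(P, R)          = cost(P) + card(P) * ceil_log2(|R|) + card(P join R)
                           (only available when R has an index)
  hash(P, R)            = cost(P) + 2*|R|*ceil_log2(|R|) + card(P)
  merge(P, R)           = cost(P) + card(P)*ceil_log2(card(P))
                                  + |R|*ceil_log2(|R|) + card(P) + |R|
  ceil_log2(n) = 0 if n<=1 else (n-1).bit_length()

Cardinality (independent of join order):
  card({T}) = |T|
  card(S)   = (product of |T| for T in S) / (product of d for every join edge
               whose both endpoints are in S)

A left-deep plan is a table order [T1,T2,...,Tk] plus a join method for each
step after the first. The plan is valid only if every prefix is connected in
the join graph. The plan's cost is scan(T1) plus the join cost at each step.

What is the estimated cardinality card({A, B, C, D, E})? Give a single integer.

100000

Tables in S: A(500), B(60), C(40), D(250), E(100)
Edges inside S: A-C(d=250), C-E(d=40), E-D(d=5), D-B(d=6)
numerator = 500 * 60 * 40 * 250 * 100 = 30000000000
denominator = 250 * 40 * 5 * 6 = 300000
card(S) = 30000000000 / 300000 = 100000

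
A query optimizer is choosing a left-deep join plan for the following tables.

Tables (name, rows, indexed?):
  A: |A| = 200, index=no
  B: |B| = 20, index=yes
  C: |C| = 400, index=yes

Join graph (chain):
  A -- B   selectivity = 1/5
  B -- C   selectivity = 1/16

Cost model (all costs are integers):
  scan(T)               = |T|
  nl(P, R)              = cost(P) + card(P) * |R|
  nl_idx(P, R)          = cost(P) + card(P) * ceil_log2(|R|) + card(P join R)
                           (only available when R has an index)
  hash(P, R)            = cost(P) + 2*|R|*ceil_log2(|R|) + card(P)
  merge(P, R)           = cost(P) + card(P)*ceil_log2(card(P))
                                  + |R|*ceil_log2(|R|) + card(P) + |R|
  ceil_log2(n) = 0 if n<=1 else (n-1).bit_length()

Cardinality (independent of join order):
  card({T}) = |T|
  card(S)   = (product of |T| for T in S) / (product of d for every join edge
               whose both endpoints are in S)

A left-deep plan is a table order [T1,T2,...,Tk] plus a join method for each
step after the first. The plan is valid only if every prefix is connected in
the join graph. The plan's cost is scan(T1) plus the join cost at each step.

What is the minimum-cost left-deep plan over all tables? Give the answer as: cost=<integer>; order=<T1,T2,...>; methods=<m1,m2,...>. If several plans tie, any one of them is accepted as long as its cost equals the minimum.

cost=4400; order=B,C,A; methods=nl_idx,hash

Selinger DP (subsets sized 1..n):
  {A}: scan cost=200, card=200
  {B}: scan cost=20, card=20
  {C}: scan cost=400, card=400
  {AB}: card=800; try (B,hash)→600, (A,merge)→1940, (B,nl_idx)→2000, (B,merge)→2120, (A,hash)→3240, (A,nl)→4020 …(+1); best=600 via (B,hash)
  {BC}: card=500; try (C,nl_idx)→700, (B,hash)→1000, (B,nl_idx)→2900, (C,merge)→4140, (B,merge)→4520, (C,hash)→7240 …(+2); best=700 via (C,nl_idx)
  {ABC}: card=20000; try (A,hash)→4400, (A,merge)→7500, (C,hash)→8600, (C,merge)→13400, (C,nl_idx)→27800, (A,nl)→100700 …(+1); best=4400 via (A,hash)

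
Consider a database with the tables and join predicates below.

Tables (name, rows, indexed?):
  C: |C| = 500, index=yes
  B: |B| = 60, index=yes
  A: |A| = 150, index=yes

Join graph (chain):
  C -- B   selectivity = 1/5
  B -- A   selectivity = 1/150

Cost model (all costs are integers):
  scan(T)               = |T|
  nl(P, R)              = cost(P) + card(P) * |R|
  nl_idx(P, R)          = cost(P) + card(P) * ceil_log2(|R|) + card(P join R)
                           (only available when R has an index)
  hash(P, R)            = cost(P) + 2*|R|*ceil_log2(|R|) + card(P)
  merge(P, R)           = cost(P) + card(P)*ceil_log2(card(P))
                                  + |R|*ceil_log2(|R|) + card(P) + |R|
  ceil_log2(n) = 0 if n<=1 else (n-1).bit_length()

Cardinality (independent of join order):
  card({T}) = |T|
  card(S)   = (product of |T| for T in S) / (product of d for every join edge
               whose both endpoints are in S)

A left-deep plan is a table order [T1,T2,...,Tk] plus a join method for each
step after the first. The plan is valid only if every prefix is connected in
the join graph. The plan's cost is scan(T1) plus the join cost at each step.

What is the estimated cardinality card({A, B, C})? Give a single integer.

6000

Tables in S: A(150), B(60), C(500)
Edges inside S: C-B(d=5), B-A(d=150)
numerator = 150 * 60 * 500 = 4500000
denominator = 5 * 150 = 750
card(S) = 4500000 / 750 = 6000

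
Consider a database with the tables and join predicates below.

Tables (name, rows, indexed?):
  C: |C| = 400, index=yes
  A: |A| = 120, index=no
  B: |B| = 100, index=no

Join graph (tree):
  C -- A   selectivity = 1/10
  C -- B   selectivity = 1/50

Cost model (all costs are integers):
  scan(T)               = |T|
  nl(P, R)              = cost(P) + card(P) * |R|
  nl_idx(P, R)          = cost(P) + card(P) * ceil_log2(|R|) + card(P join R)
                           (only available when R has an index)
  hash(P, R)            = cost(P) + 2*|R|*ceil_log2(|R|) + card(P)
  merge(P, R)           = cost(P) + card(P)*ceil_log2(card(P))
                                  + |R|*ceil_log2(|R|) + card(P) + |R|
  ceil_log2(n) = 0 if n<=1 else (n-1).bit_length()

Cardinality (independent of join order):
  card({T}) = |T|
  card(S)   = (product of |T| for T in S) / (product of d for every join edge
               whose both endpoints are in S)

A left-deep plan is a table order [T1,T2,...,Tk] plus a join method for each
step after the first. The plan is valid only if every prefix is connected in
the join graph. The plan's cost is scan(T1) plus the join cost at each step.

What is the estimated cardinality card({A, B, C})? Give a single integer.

Tables in S: A(120), B(100), C(400)
Edges inside S: C-A(d=10), C-B(d=50)
numerator = 120 * 100 * 400 = 4800000
denominator = 10 * 50 = 500
card(S) = 4800000 / 500 = 9600

9600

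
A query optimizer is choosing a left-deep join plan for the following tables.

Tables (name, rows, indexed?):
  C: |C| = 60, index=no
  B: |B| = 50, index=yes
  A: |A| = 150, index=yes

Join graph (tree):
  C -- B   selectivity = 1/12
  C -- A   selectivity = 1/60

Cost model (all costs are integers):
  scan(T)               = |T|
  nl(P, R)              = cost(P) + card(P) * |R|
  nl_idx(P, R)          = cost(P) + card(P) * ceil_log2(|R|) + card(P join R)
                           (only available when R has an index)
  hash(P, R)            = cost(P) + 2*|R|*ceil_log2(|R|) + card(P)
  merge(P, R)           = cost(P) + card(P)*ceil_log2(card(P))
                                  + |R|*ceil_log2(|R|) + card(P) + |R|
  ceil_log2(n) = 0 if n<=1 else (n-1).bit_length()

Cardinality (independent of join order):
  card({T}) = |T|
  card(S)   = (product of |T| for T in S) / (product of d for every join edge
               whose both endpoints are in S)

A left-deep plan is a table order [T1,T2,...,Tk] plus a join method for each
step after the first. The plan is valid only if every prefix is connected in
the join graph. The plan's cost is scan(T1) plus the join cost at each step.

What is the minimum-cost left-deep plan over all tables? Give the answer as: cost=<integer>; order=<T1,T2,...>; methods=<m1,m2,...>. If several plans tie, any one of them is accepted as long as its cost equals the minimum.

cost=1440; order=C,A,B; methods=nl_idx,hash

Selinger DP (subsets sized 1..n):
  {C}: scan cost=60, card=60
  {B}: scan cost=50, card=50
  {A}: scan cost=150, card=150
  {BC}: card=250; try (B,nl_idx)→670, (B,hash)→720, (C,hash)→820, (C,merge)→820, (B,merge)→830, (C,nl)→3050 …(+1); best=670 via (B,nl_idx)
  {AC}: card=150; try (A,nl_idx)→690, (C,hash)→1020, (A,merge)→1830, (C,merge)→1920, (A,hash)→2520, (A,nl)→9060 …(+1); best=690 via (A,nl_idx)
  {ABC}: card=625; try (B,hash)→1440, (B,nl_idx)→2215, (B,merge)→2390, (A,nl_idx)→3295, (A,hash)→3320, (A,merge)→4270 …(+2); best=1440 via (B,hash)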